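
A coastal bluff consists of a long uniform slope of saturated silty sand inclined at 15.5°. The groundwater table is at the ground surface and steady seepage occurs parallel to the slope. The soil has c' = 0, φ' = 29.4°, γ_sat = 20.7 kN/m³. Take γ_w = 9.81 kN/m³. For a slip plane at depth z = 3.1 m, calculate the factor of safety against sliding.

With seepage parallel to the slope and the water table at the surface, the effective normal stress on the slip plane uses the buoyant unit weight γ' = γ_sat − γ_w while the driving shear stress uses γ_sat:
FS = [c' + γ' z cos²β tanφ'] / [γ_sat z sinβ cosβ]
(For c' = 0 this reduces to FS = (γ'/γ_sat)·tanφ'/tanβ.)
γ' = 20.7 − 9.81 = 10.89 kN/m³
Numerator = 0.0 + 10.89·3.1·cos²15.5°·tan29.4° = 0.0 + 10.89·3.1·0.9286·0.5635 = 17.664 kPa
Denominator = 20.7·3.1·sin15.5°·cos15.5° = 20.7·3.1·0.2672·0.9636 = 16.525 kPa
FS = 17.664 / 16.525 = 1.069

FS = 1.07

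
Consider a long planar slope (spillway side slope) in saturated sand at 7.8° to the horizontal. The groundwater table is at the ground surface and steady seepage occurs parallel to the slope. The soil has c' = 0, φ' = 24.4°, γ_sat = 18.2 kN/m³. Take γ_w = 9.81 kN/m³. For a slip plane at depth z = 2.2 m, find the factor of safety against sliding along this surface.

With seepage parallel to the slope and the water table at the surface, the effective normal stress on the slip plane uses the buoyant unit weight γ' = γ_sat − γ_w while the driving shear stress uses γ_sat:
FS = [c' + γ' z cos²β tanφ'] / [γ_sat z sinβ cosβ]
(For c' = 0 this reduces to FS = (γ'/γ_sat)·tanφ'/tanβ.)
γ' = 18.2 − 9.81 = 8.39 kN/m³
Numerator = 0.0 + 8.39·2.2·cos²7.8°·tan24.4° = 0.0 + 8.39·2.2·0.9816·0.4536 = 8.219 kPa
Denominator = 18.2·2.2·sin7.8°·cos7.8° = 18.2·2.2·0.1357·0.9907 = 5.384 kPa
FS = 8.219 / 5.384 = 1.527

FS = 1.53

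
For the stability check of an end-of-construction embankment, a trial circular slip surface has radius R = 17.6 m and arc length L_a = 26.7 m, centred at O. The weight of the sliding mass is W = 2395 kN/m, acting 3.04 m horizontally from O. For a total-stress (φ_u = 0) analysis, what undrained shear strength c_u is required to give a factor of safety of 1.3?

c_u = 20.1 kPa

FS = c_u·L_a·R / (W·d), so c_u = FS·W·d / (L_a·R).
c_u = 1.3·2395·3.04 / (26.70·17.6) = 9465.0 / 469.92 = 20.14 kPa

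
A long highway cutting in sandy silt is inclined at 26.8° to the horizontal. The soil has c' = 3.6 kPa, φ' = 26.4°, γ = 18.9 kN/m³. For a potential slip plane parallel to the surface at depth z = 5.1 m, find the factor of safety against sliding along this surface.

For an infinite slope with a slip plane parallel to the surface (no pore pressure): FS = [c' + γz cos²β tanφ'] / [γz sinβ cosβ].
γz = 18.9·5.1 = 96.39 kN/m²
Numerator = 3.6 + 96.39·cos²26.8°·tan26.4° = 3.6 + 96.39·0.7967·0.4964 = 41.721 kPa
Denominator = 96.39·sin26.8°·cos26.8° = 96.39·0.4509·0.8926 = 38.792 kPa
FS = 41.721 / 38.792 = 1.076

FS = 1.08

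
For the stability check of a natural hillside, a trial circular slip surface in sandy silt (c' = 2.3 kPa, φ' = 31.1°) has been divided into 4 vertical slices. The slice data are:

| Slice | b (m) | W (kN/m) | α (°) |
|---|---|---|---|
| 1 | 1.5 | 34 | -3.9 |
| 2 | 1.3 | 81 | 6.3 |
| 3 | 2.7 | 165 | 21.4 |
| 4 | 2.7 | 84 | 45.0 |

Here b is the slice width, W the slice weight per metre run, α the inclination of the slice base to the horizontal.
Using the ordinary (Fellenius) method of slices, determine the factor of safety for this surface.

FS = 1.74

Ordinary method of slices: FS = Σ[c'·Δl_i + (W_i cosα_i)·tanφ'] / Σ W_i sinα_i, with Δl_i = b_i / cosα_i.
Slice 1: Δl = 1.5/cos(-3.9°) = 1.503 m; N'_1 = 34·cos(-3.9°) = 33.9; c'Δl = 3.46; W sinα = -2.3
Slice 2: Δl = 1.3/cos6.3° = 1.308 m; N'_2 = 81·cos6.3° = 80.5; c'Δl = 3.01; W sinα = 8.9
Slice 3: Δl = 2.7/cos21.4° = 2.900 m; N'_3 = 165·cos21.4° = 153.6; c'Δl = 6.67; W sinα = 60.2
Slice 4: Δl = 2.7/cos45.0° = 3.818 m; N'_4 = 84·cos45.0° = 59.4; c'Δl = 8.78; W sinα = 59.4
Σc'Δl = 21.9 kN/m; ΣN' = 327.5 kN/m; ΣW sinα = 126.2 kN/m
Resisting = 21.9 + 327.5·tan31.1° = 21.9 + 197.5 = 219.5 kN/m
FS = 219.5 / 126.2 = 1.739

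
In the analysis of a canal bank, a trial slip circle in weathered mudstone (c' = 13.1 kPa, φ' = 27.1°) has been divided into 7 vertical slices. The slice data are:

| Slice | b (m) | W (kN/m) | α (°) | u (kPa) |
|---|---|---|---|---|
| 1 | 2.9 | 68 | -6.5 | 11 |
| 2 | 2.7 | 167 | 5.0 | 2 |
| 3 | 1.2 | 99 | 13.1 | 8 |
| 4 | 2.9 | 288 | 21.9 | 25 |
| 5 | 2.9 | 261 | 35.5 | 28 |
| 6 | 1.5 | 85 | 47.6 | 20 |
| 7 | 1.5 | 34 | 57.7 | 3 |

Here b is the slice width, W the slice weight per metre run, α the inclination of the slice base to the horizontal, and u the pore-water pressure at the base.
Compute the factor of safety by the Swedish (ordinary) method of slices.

FS = 1.46

Ordinary method of slices: FS = Σ[c'·Δl_i + (W_i cosα_i − u_i·Δl_i)·tanφ'] / Σ W_i sinα_i, with Δl_i = b_i / cosα_i.
Slice 1: Δl = 2.9/cos(-6.5°) = 2.919 m; N'_1 = 68·cos(-6.5°) − 11·2.919 = 35.5; c'Δl = 38.24; W sinα = -7.7
Slice 2: Δl = 2.7/cos5.0° = 2.710 m; N'_2 = 167·cos5.0° − 2·2.710 = 160.9; c'Δl = 35.51; W sinα = 14.6
Slice 3: Δl = 1.2/cos13.1° = 1.232 m; N'_3 = 99·cos13.1° − 8·1.232 = 86.6; c'Δl = 16.14; W sinα = 22.4
Slice 4: Δl = 2.9/cos21.9° = 3.126 m; N'_4 = 288·cos21.9° − 25·3.126 = 189.1; c'Δl = 40.94; W sinα = 107.4
Slice 5: Δl = 2.9/cos35.5° = 3.562 m; N'_5 = 261·cos35.5° − 28·3.562 = 112.7; c'Δl = 46.66; W sinα = 151.6
Slice 6: Δl = 1.5/cos47.6° = 2.225 m; N'_6 = 85·cos47.6° − 20·2.225 = 12.8; c'Δl = 29.14; W sinα = 62.8
Slice 7: Δl = 1.5/cos57.7° = 2.807 m; N'_7 = 34·cos57.7° − 3·2.807 = 9.7; c'Δl = 36.77; W sinα = 28.7
Σc'Δl = 243.4 kN/m; ΣN' = 607.4 kN/m; ΣW sinα = 379.8 kN/m
Resisting = 243.4 + 607.4·tan27.1° = 243.4 + 310.8 = 554.2 kN/m
FS = 554.2 / 379.8 = 1.459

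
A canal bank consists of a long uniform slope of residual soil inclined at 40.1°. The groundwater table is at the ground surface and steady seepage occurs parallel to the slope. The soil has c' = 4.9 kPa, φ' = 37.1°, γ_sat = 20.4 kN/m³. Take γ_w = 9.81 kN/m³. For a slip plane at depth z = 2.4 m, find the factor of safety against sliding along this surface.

With seepage parallel to the slope and the water table at the surface, the effective normal stress on the slip plane uses the buoyant unit weight γ' = γ_sat − γ_w while the driving shear stress uses γ_sat:
FS = [c' + γ' z cos²β tanφ'] / [γ_sat z sinβ cosβ]
γ' = 20.4 − 9.81 = 10.59 kN/m³
Numerator = 4.9 + 10.59·2.4·cos²40.1°·tan37.1° = 4.9 + 10.59·2.4·0.5851·0.7563 = 16.147 kPa
Denominator = 20.4·2.4·sin40.1°·cos40.1° = 20.4·2.4·0.6441·0.7649 = 24.123 kPa
FS = 16.147 / 24.123 = 0.669

FS = 0.67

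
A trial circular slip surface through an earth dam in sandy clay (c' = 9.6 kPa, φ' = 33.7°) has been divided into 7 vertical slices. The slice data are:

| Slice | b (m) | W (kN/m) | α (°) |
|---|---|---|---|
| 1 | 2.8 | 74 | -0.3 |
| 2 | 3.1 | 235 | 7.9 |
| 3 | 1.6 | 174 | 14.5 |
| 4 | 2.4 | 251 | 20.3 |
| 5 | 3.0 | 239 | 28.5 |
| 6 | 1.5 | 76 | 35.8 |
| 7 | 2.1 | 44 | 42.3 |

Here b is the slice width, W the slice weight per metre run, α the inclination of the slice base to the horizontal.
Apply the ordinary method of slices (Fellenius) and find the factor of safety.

Ordinary method of slices: FS = Σ[c'·Δl_i + (W_i cosα_i)·tanφ'] / Σ W_i sinα_i, with Δl_i = b_i / cosα_i.
Slice 1: Δl = 2.8/cos(-0.3°) = 2.800 m; N'_1 = 74·cos(-0.3°) = 74.0; c'Δl = 26.88; W sinα = -0.4
Slice 2: Δl = 3.1/cos7.9° = 3.130 m; N'_2 = 235·cos7.9° = 232.8; c'Δl = 30.05; W sinα = 32.3
Slice 3: Δl = 1.6/cos14.5° = 1.653 m; N'_3 = 174·cos14.5° = 168.5; c'Δl = 15.87; W sinα = 43.6
Slice 4: Δl = 2.4/cos20.3° = 2.559 m; N'_4 = 251·cos20.3° = 235.4; c'Δl = 24.57; W sinα = 87.1
Slice 5: Δl = 3.0/cos28.5° = 3.414 m; N'_5 = 239·cos28.5° = 210.0; c'Δl = 32.77; W sinα = 114.0
Slice 6: Δl = 1.5/cos35.8° = 1.849 m; N'_6 = 76·cos35.8° = 61.6; c'Δl = 17.75; W sinα = 44.5
Slice 7: Δl = 2.1/cos42.3° = 2.839 m; N'_7 = 44·cos42.3° = 32.5; c'Δl = 27.26; W sinα = 29.6
Σc'Δl = 175.1 kN/m; ΣN' = 1014.9 kN/m; ΣW sinα = 350.7 kN/m
Resisting = 175.1 + 1014.9·tan33.7° = 175.1 + 676.8 = 852.0 kN/m
FS = 852.0 / 350.7 = 2.430

FS = 2.43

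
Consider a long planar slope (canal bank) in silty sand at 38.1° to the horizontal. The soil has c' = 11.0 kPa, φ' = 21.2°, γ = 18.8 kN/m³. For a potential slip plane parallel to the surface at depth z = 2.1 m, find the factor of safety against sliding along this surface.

FS = 1.07

For an infinite slope with a slip plane parallel to the surface (no pore pressure): FS = [c' + γz cos²β tanφ'] / [γz sinβ cosβ].
γz = 18.8·2.1 = 39.48 kN/m²
Numerator = 11.0 + 39.48·cos²38.1°·tan21.2° = 11.0 + 39.48·0.6193·0.3879 = 20.483 kPa
Denominator = 39.48·sin38.1°·cos38.1° = 39.48·0.6170·0.7869 = 19.170 kPa
FS = 20.483 / 19.170 = 1.068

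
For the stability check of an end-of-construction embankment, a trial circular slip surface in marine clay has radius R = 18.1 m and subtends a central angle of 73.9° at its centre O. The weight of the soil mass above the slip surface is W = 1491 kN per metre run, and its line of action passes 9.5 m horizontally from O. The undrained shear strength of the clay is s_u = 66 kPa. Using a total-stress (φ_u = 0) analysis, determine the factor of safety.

Taking moments about the centre O, the resisting moment is provided by the undrained shear strength acting along the arc:
Arc length L_a = R·θ = 18.1·(73.9°·π/180) = 18.1·1.2898 = 23.35 m
M_R = s_u·L_a·R = 66·23.35·18.1 = 27888.4 kN·m/m
M_D = W·d = 1491·9.5 = 14164.5 kN·m/m
FS = M_R / M_D = 27888.4 / 14164.5 = 1.969

FS = 1.97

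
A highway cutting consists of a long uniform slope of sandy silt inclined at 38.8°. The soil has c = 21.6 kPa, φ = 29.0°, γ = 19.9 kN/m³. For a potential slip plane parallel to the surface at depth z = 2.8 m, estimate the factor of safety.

FS = 1.48

For an infinite slope with a slip plane parallel to the surface (no pore pressure): FS = [c + γz cos²β tanφ] / [γz sinβ cosβ].
γz = 19.9·2.8 = 55.72 kN/m²
Numerator = 21.6 + 55.72·cos²38.8°·tan29.0° = 21.6 + 55.72·0.6074·0.5543 = 40.359 kPa
Denominator = 55.72·sin38.8°·cos38.8° = 55.72·0.6266·0.7793 = 27.210 kPa
FS = 40.359 / 27.210 = 1.483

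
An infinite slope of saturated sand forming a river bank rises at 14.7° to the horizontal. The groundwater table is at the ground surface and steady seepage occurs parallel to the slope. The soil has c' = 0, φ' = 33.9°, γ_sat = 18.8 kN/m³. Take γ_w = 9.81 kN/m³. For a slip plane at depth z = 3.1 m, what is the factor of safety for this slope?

FS = 1.22

With seepage parallel to the slope and the water table at the surface, the effective normal stress on the slip plane uses the buoyant unit weight γ' = γ_sat − γ_w while the driving shear stress uses γ_sat:
FS = [c' + γ' z cos²β tanφ'] / [γ_sat z sinβ cosβ]
(For c' = 0 this reduces to FS = (γ'/γ_sat)·tanφ'/tanβ.)
γ' = 18.8 − 9.81 = 8.99 kN/m³
Numerator = 0.0 + 8.99·3.1·cos²14.7°·tan33.9° = 0.0 + 8.99·3.1·0.9356·0.6720 = 17.521 kPa
Denominator = 18.8·3.1·sin14.7°·cos14.7° = 18.8·3.1·0.2538·0.9673 = 14.305 kPa
FS = 17.521 / 14.305 = 1.225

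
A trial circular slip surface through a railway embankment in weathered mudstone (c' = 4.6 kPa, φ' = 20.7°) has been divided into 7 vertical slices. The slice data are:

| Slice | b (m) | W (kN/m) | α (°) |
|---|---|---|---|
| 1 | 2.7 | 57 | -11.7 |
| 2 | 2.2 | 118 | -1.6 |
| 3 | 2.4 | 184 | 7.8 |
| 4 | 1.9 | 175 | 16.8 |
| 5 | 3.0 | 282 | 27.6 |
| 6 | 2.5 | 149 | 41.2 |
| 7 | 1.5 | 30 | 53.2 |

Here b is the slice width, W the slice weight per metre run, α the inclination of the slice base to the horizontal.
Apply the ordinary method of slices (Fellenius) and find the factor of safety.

FS = 1.36

Ordinary method of slices: FS = Σ[c'·Δl_i + (W_i cosα_i)·tanφ'] / Σ W_i sinα_i, with Δl_i = b_i / cosα_i.
Slice 1: Δl = 2.7/cos(-11.7°) = 2.757 m; N'_1 = 57·cos(-11.7°) = 55.8; c'Δl = 12.68; W sinα = -11.6
Slice 2: Δl = 2.2/cos(-1.6°) = 2.201 m; N'_2 = 118·cos(-1.6°) = 118.0; c'Δl = 10.12; W sinα = -3.3
Slice 3: Δl = 2.4/cos7.8° = 2.422 m; N'_3 = 184·cos7.8° = 182.3; c'Δl = 11.14; W sinα = 25.0
Slice 4: Δl = 1.9/cos16.8° = 1.985 m; N'_4 = 175·cos16.8° = 167.5; c'Δl = 9.13; W sinα = 50.6
Slice 5: Δl = 3.0/cos27.6° = 3.385 m; N'_5 = 282·cos27.6° = 249.9; c'Δl = 15.57; W sinα = 130.6
Slice 6: Δl = 2.5/cos41.2° = 3.323 m; N'_6 = 149·cos41.2° = 112.1; c'Δl = 15.28; W sinα = 98.1
Slice 7: Δl = 1.5/cos53.2° = 2.504 m; N'_7 = 30·cos53.2° = 18.0; c'Δl = 11.52; W sinα = 24.0
Σc'Δl = 85.5 kN/m; ΣN' = 903.6 kN/m; ΣW sinα = 313.5 kN/m
Resisting = 85.5 + 903.6·tan20.7° = 85.5 + 341.4 = 426.9 kN/m
FS = 426.9 / 313.5 = 1.362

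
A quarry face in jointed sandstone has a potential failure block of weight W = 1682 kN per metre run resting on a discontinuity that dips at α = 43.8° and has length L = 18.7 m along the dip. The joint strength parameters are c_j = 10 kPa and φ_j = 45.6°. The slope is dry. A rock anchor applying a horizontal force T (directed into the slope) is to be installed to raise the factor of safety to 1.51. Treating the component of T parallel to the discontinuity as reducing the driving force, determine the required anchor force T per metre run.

Resolving forces along and normal to the sliding plane, with the horizontal anchor force T adding T·sinα to the effective normal force and T·cosα acting up the plane against the driving force:
FS = [c_jL + (W cosα + T sinα) tanφ_j] / [W sinα − T cosα]
Without the anchor: N' = 1214.0 kN/m, driving T_d = 1164.2 kN/m, resisting R = 10·18.7 + 1214.0·tan45.6° = 1426.7 kN/m, FS = 1.23.
Setting FS = 1.51 and solving for T:
1.51·(1164.2 − T cos43.8°) = 1426.7 + T sin43.8°·tan45.6°
T·(sin43.8°·tan45.6° + 1.51·cos43.8°) = 1.51·1164.2 − 1426.7
T·(0.6921·1.0212 + 1.51·0.7218) = 1757.9 − 1426.7 = 331.2
T·1.7967 = 331.2
T = 184.4 kN/m

T = 184 kN/m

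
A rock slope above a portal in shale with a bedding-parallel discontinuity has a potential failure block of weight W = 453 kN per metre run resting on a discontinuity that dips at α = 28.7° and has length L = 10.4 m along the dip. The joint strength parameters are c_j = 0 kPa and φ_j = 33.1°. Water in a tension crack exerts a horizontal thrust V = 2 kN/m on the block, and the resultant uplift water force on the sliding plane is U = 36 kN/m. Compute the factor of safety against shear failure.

FS = 1.07

Resolving the block weight along and normal to the plane and applying the Mohr–Coulomb strength on the joint:
N' = W cosα − U − V sinα = 453·cos28.7° − 36 − 2·sin28.7° = 360.4 kN/m
Driving force T = W sinα + V cosα = 453·sin28.7° + 2·cos28.7° = 219.3 kN/m
Resisting force R = c_j·L + N'·tanφ_j = 0·10.4 + 360.4·tan33.1° = 0.0 + 234.9 = 234.9 kN/m
FS = R / T = 234.9 / 219.3 = 1.071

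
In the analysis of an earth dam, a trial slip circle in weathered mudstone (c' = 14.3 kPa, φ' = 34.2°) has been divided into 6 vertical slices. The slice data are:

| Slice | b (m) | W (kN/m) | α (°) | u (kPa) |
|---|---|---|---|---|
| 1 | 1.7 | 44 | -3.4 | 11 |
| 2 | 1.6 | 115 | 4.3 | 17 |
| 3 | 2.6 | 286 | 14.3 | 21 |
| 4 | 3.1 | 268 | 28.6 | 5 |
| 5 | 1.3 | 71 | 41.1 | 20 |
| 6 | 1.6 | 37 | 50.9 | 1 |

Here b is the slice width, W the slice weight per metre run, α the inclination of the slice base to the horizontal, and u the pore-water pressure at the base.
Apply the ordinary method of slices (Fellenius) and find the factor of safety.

FS = 2.14

Ordinary method of slices: FS = Σ[c'·Δl_i + (W_i cosα_i − u_i·Δl_i)·tanφ'] / Σ W_i sinα_i, with Δl_i = b_i / cosα_i.
Slice 1: Δl = 1.7/cos(-3.4°) = 1.703 m; N'_1 = 44·cos(-3.4°) − 11·1.703 = 25.2; c'Δl = 24.35; W sinα = -2.6
Slice 2: Δl = 1.6/cos4.3° = 1.605 m; N'_2 = 115·cos4.3° − 17·1.605 = 87.4; c'Δl = 22.94; W sinα = 8.6
Slice 3: Δl = 2.6/cos14.3° = 2.683 m; N'_3 = 286·cos14.3° − 21·2.683 = 220.8; c'Δl = 38.37; W sinα = 70.6
Slice 4: Δl = 3.1/cos28.6° = 3.531 m; N'_4 = 268·cos28.6° − 5·3.531 = 217.6; c'Δl = 50.49; W sinα = 128.3
Slice 5: Δl = 1.3/cos41.1° = 1.725 m; N'_5 = 71·cos41.1° − 20·1.725 = 19.0; c'Δl = 24.67; W sinα = 46.7
Slice 6: Δl = 1.6/cos50.9° = 2.537 m; N'_6 = 37·cos50.9° − 1·2.537 = 20.8; c'Δl = 36.28; W sinα = 28.7
Σc'Δl = 197.1 kN/m; ΣN' = 590.8 kN/m; ΣW sinα = 280.3 kN/m
Resisting = 197.1 + 590.8·tan34.2° = 197.1 + 401.5 = 598.6 kN/m
FS = 598.6 / 280.3 = 2.135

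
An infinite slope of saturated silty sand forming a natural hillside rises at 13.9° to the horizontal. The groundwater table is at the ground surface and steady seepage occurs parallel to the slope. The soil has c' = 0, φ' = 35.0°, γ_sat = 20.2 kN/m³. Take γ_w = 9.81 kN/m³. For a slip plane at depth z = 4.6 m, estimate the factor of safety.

With seepage parallel to the slope and the water table at the surface, the effective normal stress on the slip plane uses the buoyant unit weight γ' = γ_sat − γ_w while the driving shear stress uses γ_sat:
FS = [c' + γ' z cos²β tanφ'] / [γ_sat z sinβ cosβ]
(For c' = 0 this reduces to FS = (γ'/γ_sat)·tanφ'/tanβ.)
γ' = 20.2 − 9.81 = 10.39 kN/m³
Numerator = 0.0 + 10.39·4.6·cos²13.9°·tan35.0° = 0.0 + 10.39·4.6·0.9423·0.7002 = 31.534 kPa
Denominator = 20.2·4.6·sin13.9°·cos13.9° = 20.2·4.6·0.2402·0.9707 = 21.668 kPa
FS = 31.534 / 21.668 = 1.455

FS = 1.46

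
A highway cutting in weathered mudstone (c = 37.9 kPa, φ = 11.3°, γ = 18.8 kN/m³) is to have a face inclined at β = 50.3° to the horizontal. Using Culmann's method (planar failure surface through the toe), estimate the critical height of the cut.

Culmann's analysis gives the critical failure plane at α_cr = (β + φ)/2 = (50.3 + 11.3)/2 = 30.8°, and the critical height
H_c = (4c/γ) · sinβ cosφ / [1 − cos(β − φ)]
    = (4·37.9/18.8) · sin50.3°·cos11.3° / [1 − cos(39.0°)]
    = 8.064 · 0.7694·0.9806 / [1 − 0.7771]
    = 8.064 · 0.7545 / 0.2229
    = 27.30 m

H_c = 27.30 m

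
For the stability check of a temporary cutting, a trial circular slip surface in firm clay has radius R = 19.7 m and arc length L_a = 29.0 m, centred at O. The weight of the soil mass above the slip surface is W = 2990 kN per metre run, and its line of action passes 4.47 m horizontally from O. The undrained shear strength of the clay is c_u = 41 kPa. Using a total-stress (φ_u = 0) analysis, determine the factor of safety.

FS = 1.75

Taking moments about the centre O, the resisting moment is provided by the undrained shear strength acting along the arc:
M_R = c_u·L_a·R = 41·29.00·19.7 = 23423.3 kN·m/m
M_D = W·d = 2990·4.47 = 13365.3 kN·m/m
FS = M_R / M_D = 23423.3 / 13365.3 = 1.753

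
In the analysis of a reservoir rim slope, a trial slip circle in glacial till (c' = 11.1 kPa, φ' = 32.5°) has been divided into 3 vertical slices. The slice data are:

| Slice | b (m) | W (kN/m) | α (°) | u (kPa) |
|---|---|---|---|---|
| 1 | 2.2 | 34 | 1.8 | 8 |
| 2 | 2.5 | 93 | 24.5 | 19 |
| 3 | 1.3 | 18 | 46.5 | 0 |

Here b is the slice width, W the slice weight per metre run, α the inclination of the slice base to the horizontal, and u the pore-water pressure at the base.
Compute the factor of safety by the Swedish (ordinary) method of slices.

FS = 2.18

Ordinary method of slices: FS = Σ[c'·Δl_i + (W_i cosα_i − u_i·Δl_i)·tanφ'] / Σ W_i sinα_i, with Δl_i = b_i / cosα_i.
Slice 1: Δl = 2.2/cos1.8° = 2.201 m; N'_1 = 34·cos1.8° − 8·2.201 = 16.4; c'Δl = 24.43; W sinα = 1.1
Slice 2: Δl = 2.5/cos24.5° = 2.747 m; N'_2 = 93·cos24.5° − 19·2.747 = 32.4; c'Δl = 30.50; W sinα = 38.6
Slice 3: Δl = 1.3/cos46.5° = 1.889 m; N'_3 = 18·cos46.5° − 0·1.889 = 12.4; c'Δl = 20.96; W sinα = 13.1
Σc'Δl = 75.9 kN/m; ΣN' = 61.2 kN/m; ΣW sinα = 52.7 kN/m
Resisting = 75.9 + 61.2·tan32.5° = 75.9 + 39.0 = 114.9 kN/m
FS = 114.9 / 52.7 = 2.180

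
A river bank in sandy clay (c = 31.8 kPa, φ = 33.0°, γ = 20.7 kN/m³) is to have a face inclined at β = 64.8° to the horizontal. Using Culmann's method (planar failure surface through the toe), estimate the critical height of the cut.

H_c = 31.07 m

Culmann's analysis gives the critical failure plane at α_cr = (β + φ)/2 = (64.8 + 33.0)/2 = 48.9°, and the critical height
H_c = (4c/γ) · sinβ cosφ / [1 − cos(β − φ)]
    = (4·31.8/20.7) · sin64.8°·cos33.0° / [1 − cos(31.8°)]
    = 6.145 · 0.9048·0.8387 / [1 − 0.8499]
    = 6.145 · 0.7589 / 0.1501
    = 31.07 m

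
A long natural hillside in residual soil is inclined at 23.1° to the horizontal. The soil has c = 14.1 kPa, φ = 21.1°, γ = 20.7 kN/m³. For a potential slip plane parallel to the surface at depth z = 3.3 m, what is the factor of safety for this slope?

For an infinite slope with a slip plane parallel to the surface (no pore pressure): FS = [c + γz cos²β tanφ] / [γz sinβ cosβ].
γz = 20.7·3.3 = 68.31 kN/m²
Numerator = 14.1 + 68.31·cos²23.1°·tan21.1° = 14.1 + 68.31·0.8461·0.3859 = 36.401 kPa
Denominator = 68.31·sin23.1°·cos23.1° = 68.31·0.3923·0.9198 = 24.652 kPa
FS = 36.401 / 24.652 = 1.477

FS = 1.48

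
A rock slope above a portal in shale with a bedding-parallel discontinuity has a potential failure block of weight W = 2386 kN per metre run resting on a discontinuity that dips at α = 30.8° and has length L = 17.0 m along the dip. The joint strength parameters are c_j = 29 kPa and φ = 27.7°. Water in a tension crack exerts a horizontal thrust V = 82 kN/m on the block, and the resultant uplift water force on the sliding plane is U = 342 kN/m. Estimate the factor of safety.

Resolving the block weight along and normal to the plane and applying the Mohr–Coulomb strength on the joint:
N' = W cosα − U − V sinα = 2386·cos30.8° − 342 − 82·sin30.8° = 1665.5 kN/m
Driving force T = W sinα + V cosα = 2386·sin30.8° + 82·cos30.8° = 1292.2 kN/m
Resisting force R = c_j·L + N'·tanφ = 29·17.0 + 1665.5·tan27.7° = 493.0 + 874.4 = 1367.4 kN/m
FS = R / T = 1367.4 / 1292.2 = 1.058

FS = 1.06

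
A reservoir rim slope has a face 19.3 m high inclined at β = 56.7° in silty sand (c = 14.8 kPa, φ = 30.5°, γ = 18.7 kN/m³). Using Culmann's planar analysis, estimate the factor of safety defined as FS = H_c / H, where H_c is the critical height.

FS = 1.15

H_c = (4c/γ) · sinβ cosφ / [1 − cos(β − φ)]
    = (4·14.8/18.7) · sin56.7°·cos30.5° / [1 − cos26.2°]
    = 3.166 · 0.7202 / 0.1027 = 22.19 m
FS = H_c / H = 22.19 / 19.3 = 1.150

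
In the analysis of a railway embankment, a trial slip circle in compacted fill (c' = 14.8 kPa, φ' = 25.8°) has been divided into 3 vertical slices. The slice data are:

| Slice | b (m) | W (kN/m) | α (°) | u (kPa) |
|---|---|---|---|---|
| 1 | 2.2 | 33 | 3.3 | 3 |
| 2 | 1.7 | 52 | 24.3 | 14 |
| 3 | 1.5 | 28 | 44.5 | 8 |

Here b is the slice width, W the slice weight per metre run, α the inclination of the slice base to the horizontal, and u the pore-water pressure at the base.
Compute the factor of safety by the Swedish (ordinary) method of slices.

FS = 2.70

Ordinary method of slices: FS = Σ[c'·Δl_i + (W_i cosα_i − u_i·Δl_i)·tanφ'] / Σ W_i sinα_i, with Δl_i = b_i / cosα_i.
Slice 1: Δl = 2.2/cos3.3° = 2.204 m; N'_1 = 33·cos3.3° − 3·2.204 = 26.3; c'Δl = 32.61; W sinα = 1.9
Slice 2: Δl = 1.7/cos24.3° = 1.865 m; N'_2 = 52·cos24.3° − 14·1.865 = 21.3; c'Δl = 27.61; W sinα = 21.4
Slice 3: Δl = 1.5/cos44.5° = 2.103 m; N'_3 = 28·cos44.5° − 8·2.103 = 3.1; c'Δl = 31.13; W sinα = 19.6
Σc'Δl = 91.3 kN/m; ΣN' = 50.8 kN/m; ΣW sinα = 42.9 kN/m
Resisting = 91.3 + 50.8·tan25.8° = 91.3 + 24.5 = 115.9 kN/m
FS = 115.9 / 42.9 = 2.700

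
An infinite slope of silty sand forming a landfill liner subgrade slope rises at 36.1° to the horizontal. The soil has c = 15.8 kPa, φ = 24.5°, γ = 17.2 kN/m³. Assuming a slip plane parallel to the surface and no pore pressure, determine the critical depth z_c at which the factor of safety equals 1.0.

z_c = 5.14 m

Setting FS = 1.00 in FS = [c + γz cos²β tanφ] / [γz sinβ cosβ] and solving for z:
z = c / [γ cosβ (FS·sinβ − cosβ·tanφ)]
  = 15.8 / [17.2·cos36.1°·(1.00·sin36.1° − cos36.1°·tan24.5°)]
  = 15.8 / [17.2·0.8080·(1.00·0.5892 − 0.8080·0.4557)]
  = 15.8 / 3.0710 = 5.145 m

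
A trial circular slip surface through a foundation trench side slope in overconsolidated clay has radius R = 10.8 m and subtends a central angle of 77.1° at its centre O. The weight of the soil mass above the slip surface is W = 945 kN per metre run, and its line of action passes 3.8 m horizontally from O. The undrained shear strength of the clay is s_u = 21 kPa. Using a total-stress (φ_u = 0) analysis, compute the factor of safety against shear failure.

FS = 0.92

Taking moments about the centre O, the resisting moment is provided by the undrained shear strength acting along the arc:
Arc length L_a = R·θ = 10.8·(77.1°·π/180) = 10.8·1.3456 = 14.53 m
M_R = s_u·L_a·R = 21·14.53·10.8 = 3296.1 kN·m/m
M_D = W·d = 945·3.8 = 3591.0 kN·m/m
FS = M_R / M_D = 3296.1 / 3591.0 = 0.918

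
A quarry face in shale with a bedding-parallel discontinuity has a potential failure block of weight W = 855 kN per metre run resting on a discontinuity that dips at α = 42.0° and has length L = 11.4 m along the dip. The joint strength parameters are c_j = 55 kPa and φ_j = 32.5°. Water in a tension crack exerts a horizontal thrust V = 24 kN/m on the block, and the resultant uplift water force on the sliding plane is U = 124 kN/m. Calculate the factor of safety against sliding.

FS = 1.60

Resolving the block weight along and normal to the plane and applying the Mohr–Coulomb strength on the joint:
N' = W cosα − U − V sinα = 855·cos42.0° − 124 − 24·sin42.0° = 495.3 kN/m
Driving force T = W sinα + V cosα = 855·sin42.0° + 24·cos42.0° = 589.9 kN/m
Resisting force R = c_j·L + N'·tanφ_j = 55·11.4 + 495.3·tan32.5° = 627.0 + 315.6 = 942.6 kN/m
FS = R / T = 942.6 / 589.9 = 1.598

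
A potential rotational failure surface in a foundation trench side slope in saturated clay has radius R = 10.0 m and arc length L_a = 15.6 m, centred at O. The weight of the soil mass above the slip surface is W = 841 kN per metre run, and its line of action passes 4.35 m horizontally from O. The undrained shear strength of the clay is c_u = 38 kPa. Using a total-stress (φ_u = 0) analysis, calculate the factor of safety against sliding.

Taking moments about the centre O, the resisting moment is provided by the undrained shear strength acting along the arc:
M_R = c_u·L_a·R = 38·15.60·10.0 = 5928.0 kN·m/m
M_D = W·d = 841·4.35 = 3658.3 kN·m/m
FS = M_R / M_D = 5928.0 / 3658.3 = 1.620

FS = 1.62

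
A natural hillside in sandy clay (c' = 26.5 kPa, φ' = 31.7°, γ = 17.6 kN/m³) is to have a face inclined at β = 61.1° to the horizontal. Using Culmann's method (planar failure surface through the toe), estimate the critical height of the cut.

H_c = 34.83 m

Culmann's analysis gives the critical failure plane at α_cr = (β + φ')/2 = (61.1 + 31.7)/2 = 46.4°, and the critical height
H_c = (4c'/γ) · sinβ cosφ' / [1 − cos(β − φ')]
    = (4·26.5/17.6) · sin61.1°·cos31.7° / [1 − cos(29.4°)]
    = 6.023 · 0.8755·0.8508 / [1 − 0.8712]
    = 6.023 · 0.7449 / 0.1288
    = 34.83 m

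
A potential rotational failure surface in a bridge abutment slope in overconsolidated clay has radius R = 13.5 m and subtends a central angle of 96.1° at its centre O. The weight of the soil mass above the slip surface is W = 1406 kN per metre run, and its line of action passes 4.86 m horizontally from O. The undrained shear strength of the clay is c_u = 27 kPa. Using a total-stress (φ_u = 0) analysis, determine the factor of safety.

FS = 1.21

Taking moments about the centre O, the resisting moment is provided by the undrained shear strength acting along the arc:
Arc length L_a = R·θ = 13.5·(96.1°·π/180) = 13.5·1.6773 = 22.64 m
M_R = c_u·L_a·R = 27·22.64·13.5 = 8253.4 kN·m/m
M_D = W·d = 1406·4.86 = 6833.2 kN·m/m
FS = M_R / M_D = 8253.4 / 6833.2 = 1.208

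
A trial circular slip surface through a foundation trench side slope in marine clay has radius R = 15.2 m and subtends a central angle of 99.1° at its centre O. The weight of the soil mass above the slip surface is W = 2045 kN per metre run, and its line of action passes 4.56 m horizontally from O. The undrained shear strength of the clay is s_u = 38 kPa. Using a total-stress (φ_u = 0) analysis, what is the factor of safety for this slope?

Taking moments about the centre O, the resisting moment is provided by the undrained shear strength acting along the arc:
Arc length L_a = R·θ = 15.2·(99.1°·π/180) = 15.2·1.7296 = 26.29 m
M_R = s_u·L_a·R = 38·26.29·15.2 = 15185.2 kN·m/m
M_D = W·d = 2045·4.56 = 9325.2 kN·m/m
FS = M_R / M_D = 15185.2 / 9325.2 = 1.628

FS = 1.63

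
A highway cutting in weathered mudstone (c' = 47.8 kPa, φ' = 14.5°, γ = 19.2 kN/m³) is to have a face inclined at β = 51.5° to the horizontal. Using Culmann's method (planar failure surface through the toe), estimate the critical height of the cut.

Culmann's analysis gives the critical failure plane at α_cr = (β + φ')/2 = (51.5 + 14.5)/2 = 33.0°, and the critical height
H_c = (4c'/γ) · sinβ cosφ' / [1 − cos(β − φ')]
    = (4·47.8/19.2) · sin51.5°·cos14.5° / [1 − cos(37.0°)]
    = 9.958 · 0.7826·0.9681 / [1 − 0.7986]
    = 9.958 · 0.7577 / 0.2014
    = 37.47 m

H_c = 37.47 m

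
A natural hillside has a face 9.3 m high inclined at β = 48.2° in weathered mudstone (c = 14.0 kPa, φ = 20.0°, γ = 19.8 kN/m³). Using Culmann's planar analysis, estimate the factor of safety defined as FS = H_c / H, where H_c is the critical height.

H_c = (4c/γ) · sinβ cosφ / [1 − cos(β − φ)]
    = (4·14.0/19.8) · sin48.2°·cos20.0° / [1 − cos28.2°]
    = 2.828 · 0.7005 / 0.1187 = 16.69 m
FS = H_c / H = 16.69 / 9.3 = 1.795

FS = 1.79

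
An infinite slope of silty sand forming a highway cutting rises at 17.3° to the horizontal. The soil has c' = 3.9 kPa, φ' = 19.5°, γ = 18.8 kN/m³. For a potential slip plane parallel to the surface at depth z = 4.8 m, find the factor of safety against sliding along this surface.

FS = 1.29

For an infinite slope with a slip plane parallel to the surface (no pore pressure): FS = [c' + γz cos²β tanφ'] / [γz sinβ cosβ].
γz = 18.8·4.8 = 90.24 kN/m²
Numerator = 3.9 + 90.24·cos²17.3°·tan19.5° = 3.9 + 90.24·0.9116·0.3541 = 33.030 kPa
Denominator = 90.24·sin17.3°·cos17.3° = 90.24·0.2974·0.9548 = 25.621 kPa
FS = 33.030 / 25.621 = 1.289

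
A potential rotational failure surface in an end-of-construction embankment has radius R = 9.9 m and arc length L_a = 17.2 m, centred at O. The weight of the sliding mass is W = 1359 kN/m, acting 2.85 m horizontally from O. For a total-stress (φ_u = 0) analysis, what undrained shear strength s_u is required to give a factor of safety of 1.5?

FS = s_u·L_a·R / (W·d), so s_u = FS·W·d / (L_a·R).
s_u = 1.5·1359·2.85 / (17.20·9.9) = 5809.7 / 170.28 = 34.12 kPa

s_u = 34.1 kPa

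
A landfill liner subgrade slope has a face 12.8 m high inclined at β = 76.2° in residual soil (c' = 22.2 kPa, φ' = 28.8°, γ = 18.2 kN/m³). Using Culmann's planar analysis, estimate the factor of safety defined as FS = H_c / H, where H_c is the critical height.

H_c = (4c'/γ) · sinβ cosφ' / [1 − cos(β − φ')]
    = (4·22.2/18.2) · sin76.2°·cos28.8° / [1 − cos47.4°]
    = 4.879 · 0.8510 / 0.3231 = 12.85 m
FS = H_c / H = 12.85 / 12.8 = 1.004

FS = 1.00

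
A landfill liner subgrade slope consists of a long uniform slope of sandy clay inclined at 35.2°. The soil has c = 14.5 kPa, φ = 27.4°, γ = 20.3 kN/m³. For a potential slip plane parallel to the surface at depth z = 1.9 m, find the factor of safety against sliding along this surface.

For an infinite slope with a slip plane parallel to the surface (no pore pressure): FS = [c + γz cos²β tanφ] / [γz sinβ cosβ].
γz = 20.3·1.9 = 38.57 kN/m²
Numerator = 14.5 + 38.57·cos²35.2°·tan27.4° = 14.5 + 38.57·0.6677·0.5184 = 27.850 kPa
Denominator = 38.57·sin35.2°·cos35.2° = 38.57·0.5764·0.8171 = 18.168 kPa
FS = 27.850 / 18.168 = 1.533

FS = 1.53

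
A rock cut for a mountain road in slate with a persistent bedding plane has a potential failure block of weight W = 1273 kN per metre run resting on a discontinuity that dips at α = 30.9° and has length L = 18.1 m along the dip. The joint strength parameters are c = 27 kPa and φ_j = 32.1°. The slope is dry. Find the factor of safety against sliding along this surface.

FS = 1.80

Resolving the block weight along and normal to the plane and applying the Mohr–Coulomb strength on the joint:
N' = W cosα = 1273·cos30.9° = 1092.3 kN/m
Driving force T = W sinα = 1273·sin30.9° = 653.7 kN/m
Resisting force R = c·L + N'·tanφ_j = 27·18.1 + 1092.3·tan32.1° = 488.7 + 685.2 = 1173.9 kN/m
FS = R / T = 1173.9 / 653.7 = 1.796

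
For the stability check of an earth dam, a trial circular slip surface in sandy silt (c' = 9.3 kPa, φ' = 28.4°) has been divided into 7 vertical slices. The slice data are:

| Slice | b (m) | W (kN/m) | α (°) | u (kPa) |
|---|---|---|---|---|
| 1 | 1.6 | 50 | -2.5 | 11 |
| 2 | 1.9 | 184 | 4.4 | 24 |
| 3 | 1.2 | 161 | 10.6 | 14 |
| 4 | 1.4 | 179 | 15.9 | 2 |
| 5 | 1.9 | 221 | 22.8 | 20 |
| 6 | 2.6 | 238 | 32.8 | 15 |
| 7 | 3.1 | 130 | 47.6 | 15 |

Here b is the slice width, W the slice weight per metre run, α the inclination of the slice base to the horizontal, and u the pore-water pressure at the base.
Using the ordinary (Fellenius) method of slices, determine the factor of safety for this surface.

Ordinary method of slices: FS = Σ[c'·Δl_i + (W_i cosα_i − u_i·Δl_i)·tanφ'] / Σ W_i sinα_i, with Δl_i = b_i / cosα_i.
Slice 1: Δl = 1.6/cos(-2.5°) = 1.602 m; N'_1 = 50·cos(-2.5°) − 11·1.602 = 32.3; c'Δl = 14.89; W sinα = -2.2
Slice 2: Δl = 1.9/cos4.4° = 1.906 m; N'_2 = 184·cos4.4° − 24·1.906 = 137.7; c'Δl = 17.72; W sinα = 14.1
Slice 3: Δl = 1.2/cos10.6° = 1.221 m; N'_3 = 161·cos10.6° − 14·1.221 = 141.2; c'Δl = 11.35; W sinα = 29.6
Slice 4: Δl = 1.4/cos15.9° = 1.456 m; N'_4 = 179·cos15.9° − 2·1.456 = 169.2; c'Δl = 13.54; W sinα = 49.0
Slice 5: Δl = 1.9/cos22.8° = 2.061 m; N'_5 = 221·cos22.8° − 20·2.061 = 162.5; c'Δl = 19.17; W sinα = 85.6
Slice 6: Δl = 2.6/cos32.8° = 3.093 m; N'_6 = 238·cos32.8° − 15·3.093 = 153.7; c'Δl = 28.77; W sinα = 128.9
Slice 7: Δl = 3.1/cos47.6° = 4.597 m; N'_7 = 130·cos47.6° − 15·4.597 = 18.7; c'Δl = 42.76; W sinα = 96.0
Σc'Δl = 148.2 kN/m; ΣN' = 815.3 kN/m; ΣW sinα = 401.2 kN/m
Resisting = 148.2 + 815.3·tan28.4° = 148.2 + 440.8 = 589.0 kN/m
FS = 589.0 / 401.2 = 1.468

FS = 1.47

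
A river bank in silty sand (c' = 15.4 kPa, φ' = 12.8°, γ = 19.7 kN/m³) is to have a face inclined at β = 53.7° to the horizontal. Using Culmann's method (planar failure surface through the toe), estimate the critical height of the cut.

Culmann's analysis gives the critical failure plane at α_cr = (β + φ')/2 = (53.7 + 12.8)/2 = 33.2°, and the critical height
H_c = (4c'/γ) · sinβ cosφ' / [1 − cos(β − φ')]
    = (4·15.4/19.7) · sin53.7°·cos12.8° / [1 − cos(40.9°)]
    = 3.127 · 0.8059·0.9751 / [1 − 0.7559]
    = 3.127 · 0.7859 / 0.2441
    = 10.07 m

H_c = 10.07 m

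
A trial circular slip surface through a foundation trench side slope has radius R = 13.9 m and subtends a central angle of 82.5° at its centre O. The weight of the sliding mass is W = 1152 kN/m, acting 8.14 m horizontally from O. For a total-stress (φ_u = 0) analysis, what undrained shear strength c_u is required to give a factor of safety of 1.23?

c_u = 41.5 kPa

FS = c_u·L_a·R / (W·d), so c_u = FS·W·d / (L_a·R).
Arc length L_a = R·θ = 13.9·(82.5°·π/180) = 13.9·1.4399 = 20.01 m
c_u = 1.23·1152·8.14 / (20.01·13.9) = 11534.1 / 278.20 = 41.46 kPa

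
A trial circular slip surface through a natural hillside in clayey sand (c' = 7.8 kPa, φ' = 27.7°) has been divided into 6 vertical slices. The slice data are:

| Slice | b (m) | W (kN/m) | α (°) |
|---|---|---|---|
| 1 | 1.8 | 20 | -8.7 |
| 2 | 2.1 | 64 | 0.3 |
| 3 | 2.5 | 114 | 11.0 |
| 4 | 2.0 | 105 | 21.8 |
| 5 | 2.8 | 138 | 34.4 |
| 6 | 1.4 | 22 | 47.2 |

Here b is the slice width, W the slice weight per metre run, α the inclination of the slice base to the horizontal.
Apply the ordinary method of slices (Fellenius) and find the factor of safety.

Ordinary method of slices: FS = Σ[c'·Δl_i + (W_i cosα_i)·tanφ'] / Σ W_i sinα_i, with Δl_i = b_i / cosα_i.
Slice 1: Δl = 1.8/cos(-8.7°) = 1.821 m; N'_1 = 20·cos(-8.7°) = 19.8; c'Δl = 14.20; W sinα = -3.0
Slice 2: Δl = 2.1/cos0.3° = 2.100 m; N'_2 = 64·cos0.3° = 64.0; c'Δl = 16.38; W sinα = 0.3
Slice 3: Δl = 2.5/cos11.0° = 2.547 m; N'_3 = 114·cos11.0° = 111.9; c'Δl = 19.86; W sinα = 21.8
Slice 4: Δl = 2.0/cos21.8° = 2.154 m; N'_4 = 105·cos21.8° = 97.5; c'Δl = 16.80; W sinα = 39.0
Slice 5: Δl = 2.8/cos34.4° = 3.393 m; N'_5 = 138·cos34.4° = 113.9; c'Δl = 26.47; W sinα = 78.0
Slice 6: Δl = 1.4/cos47.2° = 2.061 m; N'_6 = 22·cos47.2° = 14.9; c'Δl = 16.07; W sinα = 16.1
Σc'Δl = 109.8 kN/m; ΣN' = 422.0 kN/m; ΣW sinα = 152.2 kN/m
Resisting = 109.8 + 422.0·tan27.7° = 109.8 + 221.5 = 331.3 kN/m
FS = 331.3 / 152.2 = 2.177

FS = 2.18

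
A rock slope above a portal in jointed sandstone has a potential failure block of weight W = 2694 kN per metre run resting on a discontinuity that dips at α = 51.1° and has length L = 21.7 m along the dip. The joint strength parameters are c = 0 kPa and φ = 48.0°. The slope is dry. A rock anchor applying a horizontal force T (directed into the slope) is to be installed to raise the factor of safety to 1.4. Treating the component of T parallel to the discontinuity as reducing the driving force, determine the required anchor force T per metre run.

Resolving forces along and normal to the sliding plane, with the horizontal anchor force T adding T·sinα to the effective normal force and T·cosα acting up the plane against the driving force:
FS = [cL + (W cosα + T sinα) tanφ] / [W sinα − T cosα]
Without the anchor: N' = 1691.7 kN/m, driving T_d = 2096.6 kN/m, resisting R = 0·21.7 + 1691.7·tan48.0° = 1878.9 kN/m, FS = 0.90.
Setting FS = 1.4 and solving for T:
1.4·(2096.6 − T cos51.1°) = 1878.9 + T sin51.1°·tan48.0°
T·(sin51.1°·tan48.0° + 1.4·cos51.1°) = 1.4·2096.6 − 1878.9
T·(0.7782·1.1106 + 1.4·0.6280) = 2935.2 − 1878.9 = 1056.4
T·1.7435 = 1056.4
T = 605.9 kN/m

T = 606 kN/m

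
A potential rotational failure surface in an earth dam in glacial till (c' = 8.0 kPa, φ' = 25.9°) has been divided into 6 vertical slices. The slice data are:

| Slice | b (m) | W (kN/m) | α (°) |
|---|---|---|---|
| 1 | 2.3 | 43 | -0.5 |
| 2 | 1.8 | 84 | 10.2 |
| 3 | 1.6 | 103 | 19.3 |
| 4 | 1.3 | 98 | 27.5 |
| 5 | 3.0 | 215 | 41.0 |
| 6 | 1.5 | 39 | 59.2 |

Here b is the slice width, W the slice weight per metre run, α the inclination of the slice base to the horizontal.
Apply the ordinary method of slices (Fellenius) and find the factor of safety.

FS = 1.31

Ordinary method of slices: FS = Σ[c'·Δl_i + (W_i cosα_i)·tanφ'] / Σ W_i sinα_i, with Δl_i = b_i / cosα_i.
Slice 1: Δl = 2.3/cos(-0.5°) = 2.300 m; N'_1 = 43·cos(-0.5°) = 43.0; c'Δl = 18.40; W sinα = -0.4
Slice 2: Δl = 1.8/cos10.2° = 1.829 m; N'_2 = 84·cos10.2° = 82.7; c'Δl = 14.63; W sinα = 14.9
Slice 3: Δl = 1.6/cos19.3° = 1.695 m; N'_3 = 103·cos19.3° = 97.2; c'Δl = 13.56; W sinα = 34.0
Slice 4: Δl = 1.3/cos27.5° = 1.466 m; N'_4 = 98·cos27.5° = 86.9; c'Δl = 11.72; W sinα = 45.3
Slice 5: Δl = 3.0/cos41.0° = 3.975 m; N'_5 = 215·cos41.0° = 162.3; c'Δl = 31.80; W sinα = 141.1
Slice 6: Δl = 1.5/cos59.2° = 2.929 m; N'_6 = 39·cos59.2° = 20.0; c'Δl = 23.44; W sinα = 33.5
Σc'Δl = 113.6 kN/m; ΣN' = 492.0 kN/m; ΣW sinα = 268.3 kN/m
Resisting = 113.6 + 492.0·tan25.9° = 113.6 + 238.9 = 352.5 kN/m
FS = 352.5 / 268.3 = 1.314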